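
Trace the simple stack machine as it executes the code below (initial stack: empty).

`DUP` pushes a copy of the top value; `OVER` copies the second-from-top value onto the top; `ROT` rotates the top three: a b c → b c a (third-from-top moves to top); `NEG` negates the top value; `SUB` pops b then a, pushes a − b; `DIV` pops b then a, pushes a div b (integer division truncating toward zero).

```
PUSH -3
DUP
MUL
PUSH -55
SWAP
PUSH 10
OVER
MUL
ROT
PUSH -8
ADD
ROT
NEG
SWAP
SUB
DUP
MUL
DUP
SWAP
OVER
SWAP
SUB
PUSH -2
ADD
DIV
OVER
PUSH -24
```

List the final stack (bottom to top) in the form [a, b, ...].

[90, -1458, 90, -24]

PUSH -3  → [-3]
DUP      → [-3, -3]
MUL      → [9]
PUSH -55 → [9, -55]
SWAP     → [-55, 9]
PUSH 10  → [-55, 9, 10]
OVER     → [-55, 9, 10, 9]
MUL      → [-55, 9, 90]
ROT      → [9, 90, -55]
PUSH -8  → [9, 90, -55, -8]
ADD      → [9, 90, -63]
ROT      → [90, -63, 9]
NEG      → [90, -63, -9]
SWAP     → [90, -9, -63]
SUB      → [90, 54]
DUP      → [90, 54, 54]
MUL      → [90, 2916]
DUP      → [90, 2916, 2916]
SWAP     → [90, 2916, 2916]
OVER     → [90, 2916, 2916, 2916]
SWAP     → [90, 2916, 2916, 2916]
SUB      → [90, 2916, 0]
PUSH -2  → [90, 2916, 0, -2]
ADD      → [90, 2916, -2]
DIV      → [90, -1458]
OVER     → [90, -1458, 90]
PUSH -24 → [90, -1458, 90, -24]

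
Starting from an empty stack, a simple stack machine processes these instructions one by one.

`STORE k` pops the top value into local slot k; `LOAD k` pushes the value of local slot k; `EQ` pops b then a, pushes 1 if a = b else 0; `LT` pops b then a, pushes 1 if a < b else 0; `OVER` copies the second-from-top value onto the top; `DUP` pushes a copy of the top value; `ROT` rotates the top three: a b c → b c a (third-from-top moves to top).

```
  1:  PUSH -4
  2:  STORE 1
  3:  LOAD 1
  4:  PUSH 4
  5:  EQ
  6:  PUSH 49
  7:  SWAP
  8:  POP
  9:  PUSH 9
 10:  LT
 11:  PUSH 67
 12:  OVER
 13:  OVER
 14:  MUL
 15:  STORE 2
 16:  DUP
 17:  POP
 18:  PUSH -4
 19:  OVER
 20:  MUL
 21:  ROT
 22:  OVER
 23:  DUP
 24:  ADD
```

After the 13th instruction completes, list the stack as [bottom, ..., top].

PUSH -4 -> -4
STORE 1 -> (empty)
LOAD 1  -> -4
PUSH 4  -> -4 4
EQ      -> 0
PUSH 49 -> 0 49
SWAP    -> 49 0
POP     -> 49
PUSH 9  -> 49 9
LT      -> 0
PUSH 67 -> 0 67
OVER    -> 0 67 0
OVER    -> 0 67 0 67

[0, 67, 0, 67]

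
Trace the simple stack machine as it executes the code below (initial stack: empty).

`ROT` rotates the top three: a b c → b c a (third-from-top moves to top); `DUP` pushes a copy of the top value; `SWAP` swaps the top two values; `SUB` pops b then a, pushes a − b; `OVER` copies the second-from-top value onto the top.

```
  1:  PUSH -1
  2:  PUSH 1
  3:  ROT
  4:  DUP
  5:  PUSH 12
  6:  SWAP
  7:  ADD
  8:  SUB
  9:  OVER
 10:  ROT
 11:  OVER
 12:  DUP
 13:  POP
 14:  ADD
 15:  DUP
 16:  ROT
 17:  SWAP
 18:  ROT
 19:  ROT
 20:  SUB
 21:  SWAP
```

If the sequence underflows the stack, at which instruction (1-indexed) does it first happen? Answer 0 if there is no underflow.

PUSH -1 : -1
PUSH 1  : -1 1
ROT  — needs 3 operands, stack has 2 → underflow

3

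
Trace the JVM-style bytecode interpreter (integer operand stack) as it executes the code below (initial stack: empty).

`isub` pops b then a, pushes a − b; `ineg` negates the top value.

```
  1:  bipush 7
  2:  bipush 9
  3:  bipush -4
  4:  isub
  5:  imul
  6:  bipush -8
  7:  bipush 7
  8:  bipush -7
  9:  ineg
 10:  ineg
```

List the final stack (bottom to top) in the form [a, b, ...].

bipush 7  : 7
bipush 9  : 7 9
bipush -4 : 7 9 -4
isub      : 7 13
imul      : 91
bipush -8 : 91 -8
bipush 7  : 91 -8 7
bipush -7 : 91 -8 7 -7
ineg      : 91 -8 7 7
ineg      : 91 -8 7 -7

[91, -8, 7, -7]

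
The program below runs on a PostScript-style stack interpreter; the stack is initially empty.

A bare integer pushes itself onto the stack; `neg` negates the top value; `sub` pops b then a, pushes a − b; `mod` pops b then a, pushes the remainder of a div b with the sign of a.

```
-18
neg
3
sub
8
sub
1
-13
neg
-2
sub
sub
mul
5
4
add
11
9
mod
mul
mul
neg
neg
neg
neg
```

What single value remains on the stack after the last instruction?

-18 : -18
neg : 18
3   : 18 3
sub : 15
8   : 15 8
sub : 7
1   : 7 1
-13 : 7 1 -13
neg : 7 1 13
-2  : 7 1 13 -2
sub : 7 1 15
sub : 7 -14
mul : -98
5   : -98 5
4   : -98 5 4
add : -98 9
11  : -98 9 11
9   : -98 9 11 9
mod : -98 9 2
mul : -98 18
mul : -1764
neg : 1764
neg : -1764
neg : 1764
neg : -1764

-1764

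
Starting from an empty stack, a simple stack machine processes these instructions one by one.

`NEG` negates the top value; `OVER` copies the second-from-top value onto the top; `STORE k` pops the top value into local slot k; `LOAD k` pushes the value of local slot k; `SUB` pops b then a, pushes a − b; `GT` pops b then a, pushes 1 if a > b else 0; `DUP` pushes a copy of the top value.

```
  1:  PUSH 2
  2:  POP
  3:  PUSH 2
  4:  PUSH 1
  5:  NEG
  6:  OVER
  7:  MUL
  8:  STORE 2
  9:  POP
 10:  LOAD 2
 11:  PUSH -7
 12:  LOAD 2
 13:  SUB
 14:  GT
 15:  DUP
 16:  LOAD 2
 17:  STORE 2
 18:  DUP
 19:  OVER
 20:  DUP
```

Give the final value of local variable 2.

PUSH 2   2
POP      (empty)
PUSH 2   2
PUSH 1   2 1
NEG      2 -1
OVER     2 -1 2
MUL      2 -2
STORE 2  2
POP      (empty)
LOAD 2   -2
PUSH -7  -2 -7
LOAD 2   -2 -7 -2
SUB      -2 -5
GT       1
DUP      1 1
LOAD 2   1 1 -2
STORE 2  1 1
DUP      1 1 1
OVER     1 1 1 1
DUP      1 1 1 1 1

-2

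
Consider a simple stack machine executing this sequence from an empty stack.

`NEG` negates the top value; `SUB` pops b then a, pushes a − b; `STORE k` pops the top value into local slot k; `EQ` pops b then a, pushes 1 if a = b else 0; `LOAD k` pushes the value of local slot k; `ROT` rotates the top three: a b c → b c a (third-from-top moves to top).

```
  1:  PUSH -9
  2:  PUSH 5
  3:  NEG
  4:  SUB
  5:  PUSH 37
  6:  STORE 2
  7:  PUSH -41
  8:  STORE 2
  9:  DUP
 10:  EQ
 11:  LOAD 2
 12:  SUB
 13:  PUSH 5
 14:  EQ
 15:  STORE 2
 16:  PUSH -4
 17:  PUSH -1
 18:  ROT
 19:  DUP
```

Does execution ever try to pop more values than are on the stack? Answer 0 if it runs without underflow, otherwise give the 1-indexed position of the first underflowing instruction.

18

PUSH -9  -> -9
PUSH 5   -> -9 5
NEG      -> -9 -5
SUB      -> -4
PUSH 37  -> -4 37
STORE 2  -> -4
PUSH -41 -> -4 -41
STORE 2  -> -4
DUP      -> -4 -4
EQ       -> 1
LOAD 2   -> 1 -41
SUB      -> 42
PUSH 5   -> 42 5
EQ       -> 0
STORE 2  -> (empty)
PUSH -4  -> -4
PUSH -1  -> -4 -1
ROT  — needs 3 operands, stack has 2 → underflow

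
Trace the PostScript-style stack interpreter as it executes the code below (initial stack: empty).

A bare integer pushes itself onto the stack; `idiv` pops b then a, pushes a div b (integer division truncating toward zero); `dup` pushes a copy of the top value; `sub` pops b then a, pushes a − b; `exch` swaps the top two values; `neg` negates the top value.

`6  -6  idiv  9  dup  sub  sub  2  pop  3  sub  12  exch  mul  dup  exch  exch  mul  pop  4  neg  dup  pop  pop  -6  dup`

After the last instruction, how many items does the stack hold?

6    -> 6
-6   -> 6 -6
idiv -> -1
9    -> -1 9
dup  -> -1 9 9
sub  -> -1 0
sub  -> -1
2    -> -1 2
pop  -> -1
3    -> -1 3
sub  -> -4
12   -> -4 12
exch -> 12 -4
mul  -> -48
dup  -> -48 -48
exch -> -48 -48
exch -> -48 -48
mul  -> 2304
pop  -> (empty)
4    -> 4
neg  -> -4
dup  -> -4 -4
pop  -> -4
pop  -> (empty)
-6   -> -6
dup  -> -6 -6

2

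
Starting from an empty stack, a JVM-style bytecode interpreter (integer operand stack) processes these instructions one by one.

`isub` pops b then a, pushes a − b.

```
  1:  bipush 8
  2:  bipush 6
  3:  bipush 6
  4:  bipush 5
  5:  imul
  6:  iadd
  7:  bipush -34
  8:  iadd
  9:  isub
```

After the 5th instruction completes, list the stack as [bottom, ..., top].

bipush 8 : [8]
bipush 6 : [8, 6]
bipush 6 : [8, 6, 6]
bipush 5 : [8, 6, 6, 5]
imul     : [8, 6, 30]

[8, 6, 30]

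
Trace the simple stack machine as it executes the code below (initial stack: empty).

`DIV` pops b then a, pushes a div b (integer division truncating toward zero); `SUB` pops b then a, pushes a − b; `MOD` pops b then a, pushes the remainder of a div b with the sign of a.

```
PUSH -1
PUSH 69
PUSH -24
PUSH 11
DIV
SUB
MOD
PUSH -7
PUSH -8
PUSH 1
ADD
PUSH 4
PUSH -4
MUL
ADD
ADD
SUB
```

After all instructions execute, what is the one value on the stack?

PUSH -1  → [-1]
PUSH 69  → [-1, 69]
PUSH -24 → [-1, 69, -24]
PUSH 11  → [-1, 69, -24, 11]
DIV      → [-1, 69, -2]
SUB      → [-1, 71]
MOD      → [-1]
PUSH -7  → [-1, -7]
PUSH -8  → [-1, -7, -8]
PUSH 1   → [-1, -7, -8, 1]
ADD      → [-1, -7, -7]
PUSH 4   → [-1, -7, -7, 4]
PUSH -4  → [-1, -7, -7, 4, -4]
MUL      → [-1, -7, -7, -16]
ADD      → [-1, -7, -23]
ADD      → [-1, -30]
SUB      → [29]

29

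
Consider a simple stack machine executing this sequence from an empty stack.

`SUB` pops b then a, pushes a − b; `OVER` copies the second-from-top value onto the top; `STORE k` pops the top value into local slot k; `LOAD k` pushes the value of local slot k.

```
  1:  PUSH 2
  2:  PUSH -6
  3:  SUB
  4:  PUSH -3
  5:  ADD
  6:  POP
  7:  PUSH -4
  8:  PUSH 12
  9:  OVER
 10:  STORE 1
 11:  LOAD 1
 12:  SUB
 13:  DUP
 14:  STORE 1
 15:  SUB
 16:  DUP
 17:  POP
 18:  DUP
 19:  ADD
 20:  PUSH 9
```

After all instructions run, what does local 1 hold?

16

PUSH 2  -> [2]
PUSH -6 -> [2, -6]
SUB     -> [8]
PUSH -3 -> [8, -3]
ADD     -> [5]
POP     -> []
PUSH -4 -> [-4]
PUSH 12 -> [-4, 12]
OVER    -> [-4, 12, -4]
STORE 1 -> [-4, 12]
LOAD 1  -> [-4, 12, -4]
SUB     -> [-4, 16]
DUP     -> [-4, 16, 16]
STORE 1 -> [-4, 16]
SUB     -> [-20]
DUP     -> [-20, -20]
POP     -> [-20]
DUP     -> [-20, -20]
ADD     -> [-40]
PUSH 9  -> [-40, 9]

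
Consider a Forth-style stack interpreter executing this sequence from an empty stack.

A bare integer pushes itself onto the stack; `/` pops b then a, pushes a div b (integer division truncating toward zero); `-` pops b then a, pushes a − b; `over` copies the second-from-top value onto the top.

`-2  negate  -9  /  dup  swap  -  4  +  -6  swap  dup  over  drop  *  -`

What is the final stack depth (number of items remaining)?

1

-2     : [-2]
negate : [2]
-9     : [2, -9]
/      : [0]
dup    : [0, 0]
swap   : [0, 0]
-      : [0]
4      : [0, 4]
+      : [4]
-6     : [4, -6]
swap   : [-6, 4]
dup    : [-6, 4, 4]
over   : [-6, 4, 4, 4]
drop   : [-6, 4, 4]
*      : [-6, 16]
-      : [-22]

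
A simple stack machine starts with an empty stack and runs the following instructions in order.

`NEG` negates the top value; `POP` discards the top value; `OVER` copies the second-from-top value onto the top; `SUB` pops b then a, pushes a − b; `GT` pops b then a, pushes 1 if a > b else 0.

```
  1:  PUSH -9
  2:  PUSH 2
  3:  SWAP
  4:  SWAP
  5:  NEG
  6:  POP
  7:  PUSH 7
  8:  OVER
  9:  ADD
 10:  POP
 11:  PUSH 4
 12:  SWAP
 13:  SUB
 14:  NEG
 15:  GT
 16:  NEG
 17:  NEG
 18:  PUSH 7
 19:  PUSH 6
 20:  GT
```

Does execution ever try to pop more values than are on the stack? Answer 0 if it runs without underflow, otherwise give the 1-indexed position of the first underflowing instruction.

15

PUSH -9 -> [-9]
PUSH 2  -> [-9, 2]
SWAP    -> [2, -9]
SWAP    -> [-9, 2]
NEG     -> [-9, -2]
POP     -> [-9]
PUSH 7  -> [-9, 7]
OVER    -> [-9, 7, -9]
ADD     -> [-9, -2]
POP     -> [-9]
PUSH 4  -> [-9, 4]
SWAP    -> [4, -9]
SUB     -> [13]
NEG     -> [-13]
GT  — needs 2 operands, stack has 1 → underflow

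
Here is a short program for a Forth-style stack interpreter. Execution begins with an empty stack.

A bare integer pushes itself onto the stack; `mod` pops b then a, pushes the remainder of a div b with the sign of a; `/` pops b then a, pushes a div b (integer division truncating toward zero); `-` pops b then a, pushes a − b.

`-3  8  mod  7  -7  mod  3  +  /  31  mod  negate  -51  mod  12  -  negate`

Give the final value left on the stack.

-3     → [-3]
8      → [-3, 8]
mod    → [-3]
7      → [-3, 7]
-7     → [-3, 7, -7]
mod    → [-3, 0]
3      → [-3, 0, 3]
+      → [-3, 3]
/      → [-1]
31     → [-1, 31]
mod    → [-1]
negate → [1]
-51    → [1, -51]
mod    → [1]
12     → [1, 12]
-      → [-11]
negate → [11]

11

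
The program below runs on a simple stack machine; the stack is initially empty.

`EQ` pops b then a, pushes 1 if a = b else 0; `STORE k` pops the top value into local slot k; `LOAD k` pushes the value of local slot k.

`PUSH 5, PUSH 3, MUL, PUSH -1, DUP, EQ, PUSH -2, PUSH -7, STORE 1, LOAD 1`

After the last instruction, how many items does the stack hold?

4

PUSH 5   5
PUSH 3   5 3
MUL      15
PUSH -1  15 -1
DUP      15 -1 -1
EQ       15 1
PUSH -2  15 1 -2
PUSH -7  15 1 -2 -7
STORE 1  15 1 -2
LOAD 1   15 1 -2 -7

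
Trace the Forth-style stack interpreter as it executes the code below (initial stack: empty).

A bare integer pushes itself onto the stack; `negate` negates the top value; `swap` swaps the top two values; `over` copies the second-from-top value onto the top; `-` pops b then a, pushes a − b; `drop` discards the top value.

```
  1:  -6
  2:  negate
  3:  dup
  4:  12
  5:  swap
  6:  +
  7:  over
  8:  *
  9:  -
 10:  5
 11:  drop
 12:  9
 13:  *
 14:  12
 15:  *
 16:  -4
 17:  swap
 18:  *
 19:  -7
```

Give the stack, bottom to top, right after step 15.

-6     → -6
negate → 6
dup    → 6 6
12     → 6 6 12
swap   → 6 12 6
+      → 6 18
over   → 6 18 6
*      → 6 108
-      → -102
5      → -102 5
drop   → -102
9      → -102 9
*      → -918
12     → -918 12
*      → -11016

[-11016]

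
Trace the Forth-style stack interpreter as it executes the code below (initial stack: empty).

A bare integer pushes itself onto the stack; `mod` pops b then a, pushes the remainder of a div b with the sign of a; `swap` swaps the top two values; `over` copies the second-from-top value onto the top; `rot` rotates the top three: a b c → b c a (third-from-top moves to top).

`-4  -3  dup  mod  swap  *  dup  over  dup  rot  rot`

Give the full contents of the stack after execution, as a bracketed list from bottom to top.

-4   : [-4]
-3   : [-4, -3]
dup  : [-4, -3, -3]
mod  : [-4, 0]
swap : [0, -4]
*    : [0]
dup  : [0, 0]
over : [0, 0, 0]
dup  : [0, 0, 0, 0]
rot  : [0, 0, 0, 0]
rot  : [0, 0, 0, 0]

[0, 0, 0, 0]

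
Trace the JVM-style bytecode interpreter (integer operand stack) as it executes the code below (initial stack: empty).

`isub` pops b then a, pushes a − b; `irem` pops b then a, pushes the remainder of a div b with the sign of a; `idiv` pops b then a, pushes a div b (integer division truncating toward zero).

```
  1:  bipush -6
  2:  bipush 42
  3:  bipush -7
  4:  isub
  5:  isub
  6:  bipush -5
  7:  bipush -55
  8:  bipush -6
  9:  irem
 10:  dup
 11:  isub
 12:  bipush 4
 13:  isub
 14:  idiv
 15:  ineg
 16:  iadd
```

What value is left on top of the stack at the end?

-56

bipush -6  : [-6]
bipush 42  : [-6, 42]
bipush -7  : [-6, 42, -7]
isub       : [-6, 49]
isub       : [-55]
bipush -5  : [-55, -5]
bipush -55 : [-55, -5, -55]
bipush -6  : [-55, -5, -55, -6]
irem       : [-55, -5, -1]
dup        : [-55, -5, -1, -1]
isub       : [-55, -5, 0]
bipush 4   : [-55, -5, 0, 4]
isub       : [-55, -5, -4]
idiv       : [-55, 1]
ineg       : [-55, -1]
iadd       : [-56]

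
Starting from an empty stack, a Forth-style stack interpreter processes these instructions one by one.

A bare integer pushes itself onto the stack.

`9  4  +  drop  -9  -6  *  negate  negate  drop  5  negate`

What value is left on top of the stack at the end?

9      : [9]
4      : [9, 4]
+      : [13]
drop   : []
-9     : [-9]
-6     : [-9, -6]
*      : [54]
negate : [-54]
negate : [54]
drop   : []
5      : [5]
negate : [-5]

-5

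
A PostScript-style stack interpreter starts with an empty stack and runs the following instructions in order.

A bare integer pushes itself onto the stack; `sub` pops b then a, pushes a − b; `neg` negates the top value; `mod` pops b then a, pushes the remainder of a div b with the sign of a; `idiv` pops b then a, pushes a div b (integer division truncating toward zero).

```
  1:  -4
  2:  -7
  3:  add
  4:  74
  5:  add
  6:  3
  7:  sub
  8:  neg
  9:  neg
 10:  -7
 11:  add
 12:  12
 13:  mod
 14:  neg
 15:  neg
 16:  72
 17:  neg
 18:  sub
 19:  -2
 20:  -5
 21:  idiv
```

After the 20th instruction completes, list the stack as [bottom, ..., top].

[77, -2, -5]

-4  -> -4
-7  -> -4 -7
add -> -11
74  -> -11 74
add -> 63
3   -> 63 3
sub -> 60
neg -> -60
neg -> 60
-7  -> 60 -7
add -> 53
12  -> 53 12
mod -> 5
neg -> -5
neg -> 5
72  -> 5 72
neg -> 5 -72
sub -> 77
-2  -> 77 -2
-5  -> 77 -2 -5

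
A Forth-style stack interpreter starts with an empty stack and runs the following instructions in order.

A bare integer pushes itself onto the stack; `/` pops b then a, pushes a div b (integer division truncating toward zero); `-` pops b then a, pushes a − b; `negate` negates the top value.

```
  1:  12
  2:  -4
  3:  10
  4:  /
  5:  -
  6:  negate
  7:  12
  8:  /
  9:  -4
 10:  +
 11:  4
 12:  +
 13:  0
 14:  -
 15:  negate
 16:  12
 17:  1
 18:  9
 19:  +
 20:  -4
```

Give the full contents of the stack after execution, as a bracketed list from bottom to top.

[1, 12, 10, -4]

12     → [12]
-4     → [12, -4]
10     → [12, -4, 10]
/      → [12, 0]
-      → [12]
negate → [-12]
12     → [-12, 12]
/      → [-1]
-4     → [-1, -4]
+      → [-5]
4      → [-5, 4]
+      → [-1]
0      → [-1, 0]
-      → [-1]
negate → [1]
12     → [1, 12]
1      → [1, 12, 1]
9      → [1, 12, 1, 9]
+      → [1, 12, 10]
-4     → [1, 12, 10, -4]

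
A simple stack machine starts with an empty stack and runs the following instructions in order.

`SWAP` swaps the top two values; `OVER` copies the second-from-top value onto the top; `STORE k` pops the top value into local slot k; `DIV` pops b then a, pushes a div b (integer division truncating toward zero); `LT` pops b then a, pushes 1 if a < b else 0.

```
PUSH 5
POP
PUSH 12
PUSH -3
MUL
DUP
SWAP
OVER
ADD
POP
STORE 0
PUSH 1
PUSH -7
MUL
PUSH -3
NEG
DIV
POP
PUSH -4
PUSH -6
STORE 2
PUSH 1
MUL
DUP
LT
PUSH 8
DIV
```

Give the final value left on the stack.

PUSH 5  → [5]
POP     → []
PUSH 12 → [12]
PUSH -3 → [12, -3]
MUL     → [-36]
DUP     → [-36, -36]
SWAP    → [-36, -36]
OVER    → [-36, -36, -36]
ADD     → [-36, -72]
POP     → [-36]
STORE 0 → []
PUSH 1  → [1]
PUSH -7 → [1, -7]
MUL     → [-7]
PUSH -3 → [-7, -3]
NEG     → [-7, 3]
DIV     → [-2]
POP     → []
PUSH -4 → [-4]
PUSH -6 → [-4, -6]
STORE 2 → [-4]
PUSH 1  → [-4, 1]
MUL     → [-4]
DUP     → [-4, -4]
LT      → [0]
PUSH 8  → [0, 8]
DIV     → [0]

0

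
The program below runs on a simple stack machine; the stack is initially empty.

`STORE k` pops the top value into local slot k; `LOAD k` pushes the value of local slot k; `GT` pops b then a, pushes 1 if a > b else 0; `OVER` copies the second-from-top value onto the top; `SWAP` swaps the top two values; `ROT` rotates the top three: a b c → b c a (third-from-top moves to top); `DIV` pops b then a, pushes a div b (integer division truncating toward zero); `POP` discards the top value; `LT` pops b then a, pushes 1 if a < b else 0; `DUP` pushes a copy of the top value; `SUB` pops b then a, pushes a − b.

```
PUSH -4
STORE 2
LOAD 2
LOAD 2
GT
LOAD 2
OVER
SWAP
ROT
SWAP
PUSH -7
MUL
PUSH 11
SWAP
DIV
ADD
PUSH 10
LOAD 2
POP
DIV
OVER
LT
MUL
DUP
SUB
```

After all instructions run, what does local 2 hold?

-4

PUSH -4  [-4]
STORE 2  []
LOAD 2   [-4]
LOAD 2   [-4, -4]
GT       [0]
LOAD 2   [0, -4]
OVER     [0, -4, 0]
SWAP     [0, 0, -4]
ROT      [0, -4, 0]
SWAP     [0, 0, -4]
PUSH -7  [0, 0, -4, -7]
MUL      [0, 0, 28]
PUSH 11  [0, 0, 28, 11]
SWAP     [0, 0, 11, 28]
DIV      [0, 0, 0]
ADD      [0, 0]
PUSH 10  [0, 0, 10]
LOAD 2   [0, 0, 10, -4]
POP      [0, 0, 10]
DIV      [0, 0]
OVER     [0, 0, 0]
LT       [0, 0]
MUL      [0]
DUP      [0, 0]
SUB      [0]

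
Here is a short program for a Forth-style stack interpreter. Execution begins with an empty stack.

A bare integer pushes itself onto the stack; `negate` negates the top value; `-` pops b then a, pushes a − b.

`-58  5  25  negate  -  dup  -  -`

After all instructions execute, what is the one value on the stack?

-58    → -58
5      → -58 5
25     → -58 5 25
negate → -58 5 -25
-      → -58 30
dup    → -58 30 30
-      → -58 0
-      → -58

-58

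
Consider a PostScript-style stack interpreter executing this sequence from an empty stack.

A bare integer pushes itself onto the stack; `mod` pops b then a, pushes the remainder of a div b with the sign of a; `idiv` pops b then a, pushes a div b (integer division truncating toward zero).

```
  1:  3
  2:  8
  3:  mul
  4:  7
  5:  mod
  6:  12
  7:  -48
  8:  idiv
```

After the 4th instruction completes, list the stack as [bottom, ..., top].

[24, 7]

3   -> [3]
8   -> [3, 8]
mul -> [24]
7   -> [24, 7]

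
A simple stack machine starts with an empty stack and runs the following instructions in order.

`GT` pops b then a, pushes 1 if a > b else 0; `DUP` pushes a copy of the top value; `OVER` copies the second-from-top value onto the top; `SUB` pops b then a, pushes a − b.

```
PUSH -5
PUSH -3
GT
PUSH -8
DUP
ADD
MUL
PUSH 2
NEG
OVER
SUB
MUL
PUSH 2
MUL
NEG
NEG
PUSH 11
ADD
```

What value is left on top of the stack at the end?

11

PUSH -5 -> -5
PUSH -3 -> -5 -3
GT      -> 0
PUSH -8 -> 0 -8
DUP     -> 0 -8 -8
ADD     -> 0 -16
MUL     -> 0
PUSH 2  -> 0 2
NEG     -> 0 -2
OVER    -> 0 -2 0
SUB     -> 0 -2
MUL     -> 0
PUSH 2  -> 0 2
MUL     -> 0
NEG     -> 0
NEG     -> 0
PUSH 11 -> 0 11
ADD     -> 11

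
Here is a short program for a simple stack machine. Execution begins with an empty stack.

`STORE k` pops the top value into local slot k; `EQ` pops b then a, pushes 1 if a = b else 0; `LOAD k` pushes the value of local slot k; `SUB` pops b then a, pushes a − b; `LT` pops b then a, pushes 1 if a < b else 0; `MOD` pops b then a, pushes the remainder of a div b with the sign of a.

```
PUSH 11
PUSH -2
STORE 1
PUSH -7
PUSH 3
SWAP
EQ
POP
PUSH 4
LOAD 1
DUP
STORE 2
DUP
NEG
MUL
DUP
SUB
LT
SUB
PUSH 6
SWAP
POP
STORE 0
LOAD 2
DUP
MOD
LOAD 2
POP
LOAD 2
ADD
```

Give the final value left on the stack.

-2

PUSH 11 : 11
PUSH -2 : 11 -2
STORE 1 : 11
PUSH -7 : 11 -7
PUSH 3  : 11 -7 3
SWAP    : 11 3 -7
EQ      : 11 0
POP     : 11
PUSH 4  : 11 4
LOAD 1  : 11 4 -2
DUP     : 11 4 -2 -2
STORE 2 : 11 4 -2
DUP     : 11 4 -2 -2
NEG     : 11 4 -2 2
MUL     : 11 4 -4
DUP     : 11 4 -4 -4
SUB     : 11 4 0
LT      : 11 0
SUB     : 11
PUSH 6  : 11 6
SWAP    : 6 11
POP     : 6
STORE 0 : (empty)
LOAD 2  : -2
DUP     : -2 -2
MOD     : 0
LOAD 2  : 0 -2
POP     : 0
LOAD 2  : 0 -2
ADD     : -2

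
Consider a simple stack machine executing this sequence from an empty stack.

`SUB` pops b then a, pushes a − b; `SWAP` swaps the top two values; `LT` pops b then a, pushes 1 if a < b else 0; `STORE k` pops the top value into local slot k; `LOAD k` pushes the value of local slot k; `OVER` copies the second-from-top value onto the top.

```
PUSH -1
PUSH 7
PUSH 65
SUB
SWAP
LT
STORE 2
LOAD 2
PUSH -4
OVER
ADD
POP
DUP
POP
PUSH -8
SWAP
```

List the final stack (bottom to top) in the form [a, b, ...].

[-8, 1]

PUSH -1  [-1]
PUSH 7   [-1, 7]
PUSH 65  [-1, 7, 65]
SUB      [-1, -58]
SWAP     [-58, -1]
LT       [1]
STORE 2  []
LOAD 2   [1]
PUSH -4  [1, -4]
OVER     [1, -4, 1]
ADD      [1, -3]
POP      [1]
DUP      [1, 1]
POP      [1]
PUSH -8  [1, -8]
SWAP     [-8, 1]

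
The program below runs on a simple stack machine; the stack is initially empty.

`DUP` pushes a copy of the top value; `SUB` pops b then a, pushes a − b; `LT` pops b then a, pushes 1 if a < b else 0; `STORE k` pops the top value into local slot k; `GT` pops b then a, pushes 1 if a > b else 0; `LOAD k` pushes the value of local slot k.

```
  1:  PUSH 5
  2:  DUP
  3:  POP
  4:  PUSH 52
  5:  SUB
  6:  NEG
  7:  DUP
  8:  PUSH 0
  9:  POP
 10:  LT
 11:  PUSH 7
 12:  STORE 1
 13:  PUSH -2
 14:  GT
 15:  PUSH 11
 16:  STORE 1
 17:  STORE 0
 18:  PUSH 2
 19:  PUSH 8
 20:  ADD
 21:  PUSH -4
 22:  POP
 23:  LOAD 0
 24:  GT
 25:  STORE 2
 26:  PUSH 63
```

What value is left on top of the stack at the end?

PUSH 5  → 5
DUP     → 5 5
POP     → 5
PUSH 52 → 5 52
SUB     → -47
NEG     → 47
DUP     → 47 47
PUSH 0  → 47 47 0
POP     → 47 47
LT      → 0
PUSH 7  → 0 7
STORE 1 → 0
PUSH -2 → 0 -2
GT      → 1
PUSH 11 → 1 11
STORE 1 → 1
STORE 0 → (empty)
PUSH 2  → 2
PUSH 8  → 2 8
ADD     → 10
PUSH -4 → 10 -4
POP     → 10
LOAD 0  → 10 1
GT      → 1
STORE 2 → (empty)
PUSH 63 → 63

63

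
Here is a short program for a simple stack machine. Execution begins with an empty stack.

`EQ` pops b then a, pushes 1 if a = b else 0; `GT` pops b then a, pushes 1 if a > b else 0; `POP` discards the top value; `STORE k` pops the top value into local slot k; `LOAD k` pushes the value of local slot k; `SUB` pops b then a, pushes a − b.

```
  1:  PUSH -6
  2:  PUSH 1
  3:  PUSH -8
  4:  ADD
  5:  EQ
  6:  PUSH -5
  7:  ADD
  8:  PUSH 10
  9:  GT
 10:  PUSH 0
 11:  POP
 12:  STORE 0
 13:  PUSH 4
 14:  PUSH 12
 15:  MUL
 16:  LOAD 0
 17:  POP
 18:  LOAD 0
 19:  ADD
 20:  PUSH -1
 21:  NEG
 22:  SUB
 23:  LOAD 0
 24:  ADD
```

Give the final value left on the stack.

PUSH -6 -> [-6]
PUSH 1  -> [-6, 1]
PUSH -8 -> [-6, 1, -8]
ADD     -> [-6, -7]
EQ      -> [0]
PUSH -5 -> [0, -5]
ADD     -> [-5]
PUSH 10 -> [-5, 10]
GT      -> [0]
PUSH 0  -> [0, 0]
POP     -> [0]
STORE 0 -> []
PUSH 4  -> [4]
PUSH 12 -> [4, 12]
MUL     -> [48]
LOAD 0  -> [48, 0]
POP     -> [48]
LOAD 0  -> [48, 0]
ADD     -> [48]
PUSH -1 -> [48, -1]
NEG     -> [48, 1]
SUB     -> [47]
LOAD 0  -> [47, 0]
ADD     -> [47]

47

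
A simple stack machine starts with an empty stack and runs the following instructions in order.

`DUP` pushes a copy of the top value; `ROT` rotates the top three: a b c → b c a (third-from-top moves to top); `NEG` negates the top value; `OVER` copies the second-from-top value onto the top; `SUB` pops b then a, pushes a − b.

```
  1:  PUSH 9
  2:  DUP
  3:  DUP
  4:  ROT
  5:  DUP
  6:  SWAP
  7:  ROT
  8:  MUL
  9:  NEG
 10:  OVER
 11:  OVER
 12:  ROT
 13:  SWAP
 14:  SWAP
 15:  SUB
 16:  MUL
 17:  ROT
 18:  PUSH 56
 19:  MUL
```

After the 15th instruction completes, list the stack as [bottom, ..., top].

PUSH 9 : 9
DUP    : 9 9
DUP    : 9 9 9
ROT    : 9 9 9
DUP    : 9 9 9 9
SWAP   : 9 9 9 9
ROT    : 9 9 9 9
MUL    : 9 9 81
NEG    : 9 9 -81
OVER   : 9 9 -81 9
OVER   : 9 9 -81 9 -81
ROT    : 9 9 9 -81 -81
SWAP   : 9 9 9 -81 -81
SWAP   : 9 9 9 -81 -81
SUB    : 9 9 9 0

[9, 9, 9, 0]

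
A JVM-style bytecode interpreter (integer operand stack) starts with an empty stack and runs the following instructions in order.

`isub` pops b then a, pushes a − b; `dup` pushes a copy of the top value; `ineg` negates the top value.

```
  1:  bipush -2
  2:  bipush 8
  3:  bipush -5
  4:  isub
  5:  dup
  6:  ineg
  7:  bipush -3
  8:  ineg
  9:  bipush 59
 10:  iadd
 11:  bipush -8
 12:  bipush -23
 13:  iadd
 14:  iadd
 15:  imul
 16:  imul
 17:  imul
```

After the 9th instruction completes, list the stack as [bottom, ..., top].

[-2, 13, -13, 3, 59]

bipush -2 : -2
bipush 8  : -2 8
bipush -5 : -2 8 -5
isub      : -2 13
dup       : -2 13 13
ineg      : -2 13 -13
bipush -3 : -2 13 -13 -3
ineg      : -2 13 -13 3
bipush 59 : -2 13 -13 3 59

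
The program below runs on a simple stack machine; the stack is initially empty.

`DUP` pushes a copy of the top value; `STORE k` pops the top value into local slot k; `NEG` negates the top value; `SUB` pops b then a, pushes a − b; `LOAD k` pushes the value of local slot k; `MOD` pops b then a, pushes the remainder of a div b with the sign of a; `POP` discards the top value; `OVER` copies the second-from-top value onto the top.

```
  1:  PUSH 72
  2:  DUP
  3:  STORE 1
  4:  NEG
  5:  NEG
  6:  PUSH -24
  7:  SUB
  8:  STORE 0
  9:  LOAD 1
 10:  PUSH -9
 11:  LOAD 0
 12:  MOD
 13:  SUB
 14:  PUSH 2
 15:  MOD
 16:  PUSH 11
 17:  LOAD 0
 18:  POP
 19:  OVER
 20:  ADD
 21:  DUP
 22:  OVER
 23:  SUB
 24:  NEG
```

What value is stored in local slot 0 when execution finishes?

96

PUSH 72  : [72]
DUP      : [72, 72]
STORE 1  : [72]
NEG      : [-72]
NEG      : [72]
PUSH -24 : [72, -24]
SUB      : [96]
STORE 0  : []
LOAD 1   : [72]
PUSH -9  : [72, -9]
LOAD 0   : [72, -9, 96]
MOD      : [72, -9]
SUB      : [81]
PUSH 2   : [81, 2]
MOD      : [1]
PUSH 11  : [1, 11]
LOAD 0   : [1, 11, 96]
POP      : [1, 11]
OVER     : [1, 11, 1]
ADD      : [1, 12]
DUP      : [1, 12, 12]
OVER     : [1, 12, 12, 12]
SUB      : [1, 12, 0]
NEG      : [1, 12, 0]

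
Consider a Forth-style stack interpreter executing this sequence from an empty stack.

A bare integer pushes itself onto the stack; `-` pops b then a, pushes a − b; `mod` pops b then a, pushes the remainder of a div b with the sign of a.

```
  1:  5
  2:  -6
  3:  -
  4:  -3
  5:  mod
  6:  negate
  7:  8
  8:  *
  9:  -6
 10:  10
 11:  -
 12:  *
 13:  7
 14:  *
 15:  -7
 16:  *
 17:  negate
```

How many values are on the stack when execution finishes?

1

5      → 5
-6     → 5 -6
-      → 11
-3     → 11 -3
mod    → 2
negate → -2
8      → -2 8
*      → -16
-6     → -16 -6
10     → -16 -6 10
-      → -16 -16
*      → 256
7      → 256 7
*      → 1792
-7     → 1792 -7
*      → -12544
negate → 12544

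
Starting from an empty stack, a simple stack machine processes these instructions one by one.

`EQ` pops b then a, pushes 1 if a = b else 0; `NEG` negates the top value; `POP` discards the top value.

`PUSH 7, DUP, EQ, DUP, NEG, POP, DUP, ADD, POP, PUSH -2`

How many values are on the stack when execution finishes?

PUSH 7  → [7]
DUP     → [7, 7]
EQ      → [1]
DUP     → [1, 1]
NEG     → [1, -1]
POP     → [1]
DUP     → [1, 1]
ADD     → [2]
POP     → []
PUSH -2 → [-2]

1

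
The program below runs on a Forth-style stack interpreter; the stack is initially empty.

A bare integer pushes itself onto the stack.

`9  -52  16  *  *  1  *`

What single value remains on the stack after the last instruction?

-7488

9   -> 9
-52 -> 9 -52
16  -> 9 -52 16
*   -> 9 -832
*   -> -7488
1   -> -7488 1
*   -> -7488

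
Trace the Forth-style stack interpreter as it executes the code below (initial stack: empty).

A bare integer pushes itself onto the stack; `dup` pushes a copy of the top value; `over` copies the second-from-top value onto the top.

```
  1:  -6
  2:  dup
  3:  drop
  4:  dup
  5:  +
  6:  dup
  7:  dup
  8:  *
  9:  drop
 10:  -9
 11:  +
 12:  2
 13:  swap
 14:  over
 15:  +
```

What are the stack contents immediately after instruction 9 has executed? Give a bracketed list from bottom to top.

[-12]

-6    -6
dup   -6 -6
drop  -6
dup   -6 -6
+     -12
dup   -12 -12
dup   -12 -12 -12
*     -12 144
drop  -12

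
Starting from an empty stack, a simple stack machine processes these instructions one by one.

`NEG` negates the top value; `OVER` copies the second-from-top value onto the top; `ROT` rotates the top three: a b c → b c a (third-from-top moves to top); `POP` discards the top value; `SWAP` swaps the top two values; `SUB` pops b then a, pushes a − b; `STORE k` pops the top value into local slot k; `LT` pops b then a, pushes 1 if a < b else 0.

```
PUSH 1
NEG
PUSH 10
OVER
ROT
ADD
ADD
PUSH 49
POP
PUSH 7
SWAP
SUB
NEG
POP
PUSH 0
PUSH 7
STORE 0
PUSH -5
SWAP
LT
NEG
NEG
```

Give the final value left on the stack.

1

PUSH 1   [1]
NEG      [-1]
PUSH 10  [-1, 10]
OVER     [-1, 10, -1]
ROT      [10, -1, -1]
ADD      [10, -2]
ADD      [8]
PUSH 49  [8, 49]
POP      [8]
PUSH 7   [8, 7]
SWAP     [7, 8]
SUB      [-1]
NEG      [1]
POP      []
PUSH 0   [0]
PUSH 7   [0, 7]
STORE 0  [0]
PUSH -5  [0, -5]
SWAP     [-5, 0]
LT       [1]
NEG      [-1]
NEG      [1]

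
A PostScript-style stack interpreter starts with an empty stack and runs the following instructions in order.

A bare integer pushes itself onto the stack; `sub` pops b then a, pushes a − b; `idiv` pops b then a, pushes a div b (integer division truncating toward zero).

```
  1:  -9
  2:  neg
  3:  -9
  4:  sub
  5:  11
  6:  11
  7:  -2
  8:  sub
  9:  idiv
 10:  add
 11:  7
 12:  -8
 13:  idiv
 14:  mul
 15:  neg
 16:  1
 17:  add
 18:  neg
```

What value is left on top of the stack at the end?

-9    [-9]
neg   [9]
-9    [9, -9]
sub   [18]
11    [18, 11]
11    [18, 11, 11]
-2    [18, 11, 11, -2]
sub   [18, 11, 13]
idiv  [18, 0]
add   [18]
7     [18, 7]
-8    [18, 7, -8]
idiv  [18, 0]
mul   [0]
neg   [0]
1     [0, 1]
add   [1]
neg   [-1]

-1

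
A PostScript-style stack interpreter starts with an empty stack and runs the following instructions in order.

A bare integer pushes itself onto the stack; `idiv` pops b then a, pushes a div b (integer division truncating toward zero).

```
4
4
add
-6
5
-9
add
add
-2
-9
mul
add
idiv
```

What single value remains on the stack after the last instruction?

4     [4]
4     [4, 4]
add   [8]
-6    [8, -6]
5     [8, -6, 5]
-9    [8, -6, 5, -9]
add   [8, -6, -4]
add   [8, -10]
-2    [8, -10, -2]
-9    [8, -10, -2, -9]
mul   [8, -10, 18]
add   [8, 8]
idiv  [1]

1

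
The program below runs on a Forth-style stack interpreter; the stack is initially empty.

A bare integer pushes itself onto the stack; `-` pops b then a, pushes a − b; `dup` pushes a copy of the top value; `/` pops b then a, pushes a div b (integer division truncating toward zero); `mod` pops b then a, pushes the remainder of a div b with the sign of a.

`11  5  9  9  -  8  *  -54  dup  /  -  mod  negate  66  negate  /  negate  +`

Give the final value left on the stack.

11     -> [11]
5      -> [11, 5]
9      -> [11, 5, 9]
9      -> [11, 5, 9, 9]
-      -> [11, 5, 0]
8      -> [11, 5, 0, 8]
*      -> [11, 5, 0]
-54    -> [11, 5, 0, -54]
dup    -> [11, 5, 0, -54, -54]
/      -> [11, 5, 0, 1]
-      -> [11, 5, -1]
mod    -> [11, 0]
negate -> [11, 0]
66     -> [11, 0, 66]
negate -> [11, 0, -66]
/      -> [11, 0]
negate -> [11, 0]
+      -> [11]

11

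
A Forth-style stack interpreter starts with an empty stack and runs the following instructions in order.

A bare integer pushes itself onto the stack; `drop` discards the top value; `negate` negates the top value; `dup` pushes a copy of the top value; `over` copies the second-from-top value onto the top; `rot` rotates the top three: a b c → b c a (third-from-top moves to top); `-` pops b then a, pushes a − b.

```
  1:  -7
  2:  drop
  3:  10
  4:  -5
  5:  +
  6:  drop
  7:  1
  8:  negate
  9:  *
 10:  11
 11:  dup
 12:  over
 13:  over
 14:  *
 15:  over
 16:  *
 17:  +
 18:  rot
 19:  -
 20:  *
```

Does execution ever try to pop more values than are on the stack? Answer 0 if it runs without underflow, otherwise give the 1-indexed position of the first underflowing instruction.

-7     : [-7]
drop   : []
10     : [10]
-5     : [10, -5]
+      : [5]
drop   : []
1      : [1]
negate : [-1]
*  — needs 2 operands, stack has 1 → underflow

9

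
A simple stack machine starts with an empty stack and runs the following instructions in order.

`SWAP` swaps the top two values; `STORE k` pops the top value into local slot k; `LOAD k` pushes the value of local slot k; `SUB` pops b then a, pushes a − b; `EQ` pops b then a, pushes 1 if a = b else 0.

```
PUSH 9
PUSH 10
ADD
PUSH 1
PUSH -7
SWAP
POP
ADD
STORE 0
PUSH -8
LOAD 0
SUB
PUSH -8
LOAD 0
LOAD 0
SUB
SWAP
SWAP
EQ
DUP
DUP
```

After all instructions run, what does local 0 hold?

12

PUSH 9  -> [9]
PUSH 10 -> [9, 10]
ADD     -> [19]
PUSH 1  -> [19, 1]
PUSH -7 -> [19, 1, -7]
SWAP    -> [19, -7, 1]
POP     -> [19, -7]
ADD     -> [12]
STORE 0 -> []
PUSH -8 -> [-8]
LOAD 0  -> [-8, 12]
SUB     -> [-20]
PUSH -8 -> [-20, -8]
LOAD 0  -> [-20, -8, 12]
LOAD 0  -> [-20, -8, 12, 12]
SUB     -> [-20, -8, 0]
SWAP    -> [-20, 0, -8]
SWAP    -> [-20, -8, 0]
EQ      -> [-20, 0]
DUP     -> [-20, 0, 0]
DUP     -> [-20, 0, 0, 0]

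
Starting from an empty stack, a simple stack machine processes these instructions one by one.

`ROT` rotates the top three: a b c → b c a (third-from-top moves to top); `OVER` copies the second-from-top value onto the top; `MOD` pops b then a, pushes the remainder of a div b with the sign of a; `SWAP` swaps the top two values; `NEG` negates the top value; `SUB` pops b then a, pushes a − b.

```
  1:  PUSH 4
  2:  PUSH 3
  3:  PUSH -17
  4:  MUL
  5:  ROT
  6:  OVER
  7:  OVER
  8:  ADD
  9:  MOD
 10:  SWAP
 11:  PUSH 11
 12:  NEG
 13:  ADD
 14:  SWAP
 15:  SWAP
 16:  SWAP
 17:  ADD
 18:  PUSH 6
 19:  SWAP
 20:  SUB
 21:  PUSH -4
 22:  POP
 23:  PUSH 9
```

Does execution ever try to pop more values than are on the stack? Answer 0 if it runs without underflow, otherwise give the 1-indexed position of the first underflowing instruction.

PUSH 4    4
PUSH 3    4 3
PUSH -17  4 3 -17
MUL       4 -51
ROT  — needs 3 operands, stack has 2 → underflow

5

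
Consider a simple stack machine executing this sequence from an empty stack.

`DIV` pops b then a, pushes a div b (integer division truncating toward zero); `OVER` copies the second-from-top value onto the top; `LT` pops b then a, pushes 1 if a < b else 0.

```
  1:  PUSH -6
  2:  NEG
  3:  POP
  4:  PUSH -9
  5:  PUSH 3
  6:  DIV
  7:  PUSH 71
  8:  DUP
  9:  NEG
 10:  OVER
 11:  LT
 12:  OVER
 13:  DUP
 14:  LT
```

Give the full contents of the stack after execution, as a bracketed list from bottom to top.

[-3, 71, 1, 0]

PUSH -6 → [-6]
NEG     → [6]
POP     → []
PUSH -9 → [-9]
PUSH 3  → [-9, 3]
DIV     → [-3]
PUSH 71 → [-3, 71]
DUP     → [-3, 71, 71]
NEG     → [-3, 71, -71]
OVER    → [-3, 71, -71, 71]
LT      → [-3, 71, 1]
OVER    → [-3, 71, 1, 71]
DUP     → [-3, 71, 1, 71, 71]
LT      → [-3, 71, 1, 0]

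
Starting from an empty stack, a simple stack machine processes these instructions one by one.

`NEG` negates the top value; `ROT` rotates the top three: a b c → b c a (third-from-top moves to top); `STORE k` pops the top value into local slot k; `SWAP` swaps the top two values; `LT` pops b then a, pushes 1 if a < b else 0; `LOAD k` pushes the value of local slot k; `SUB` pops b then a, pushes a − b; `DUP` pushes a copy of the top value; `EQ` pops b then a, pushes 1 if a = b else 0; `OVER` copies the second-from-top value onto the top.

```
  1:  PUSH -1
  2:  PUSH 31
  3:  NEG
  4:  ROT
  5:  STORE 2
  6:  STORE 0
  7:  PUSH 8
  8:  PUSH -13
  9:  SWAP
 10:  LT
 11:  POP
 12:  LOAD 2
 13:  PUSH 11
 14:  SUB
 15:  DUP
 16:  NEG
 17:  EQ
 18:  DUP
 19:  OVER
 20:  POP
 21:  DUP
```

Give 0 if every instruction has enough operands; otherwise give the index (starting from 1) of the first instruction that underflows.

PUSH -1 → [-1]
PUSH 31 → [-1, 31]
NEG     → [-1, -31]
ROT  — needs 3 operands, stack has 2 → underflow

4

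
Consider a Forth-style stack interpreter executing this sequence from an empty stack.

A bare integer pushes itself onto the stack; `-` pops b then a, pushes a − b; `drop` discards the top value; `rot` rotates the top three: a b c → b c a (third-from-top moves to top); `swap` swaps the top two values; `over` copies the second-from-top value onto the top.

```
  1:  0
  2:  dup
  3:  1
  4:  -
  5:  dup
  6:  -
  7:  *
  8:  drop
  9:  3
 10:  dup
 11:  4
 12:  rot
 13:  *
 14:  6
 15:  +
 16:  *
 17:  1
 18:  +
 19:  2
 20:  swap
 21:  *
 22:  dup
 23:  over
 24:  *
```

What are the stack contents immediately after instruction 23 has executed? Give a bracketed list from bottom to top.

0    -> [0]
dup  -> [0, 0]
1    -> [0, 0, 1]
-    -> [0, -1]
dup  -> [0, -1, -1]
-    -> [0, 0]
*    -> [0]
drop -> []
3    -> [3]
dup  -> [3, 3]
4    -> [3, 3, 4]
rot  -> [3, 4, 3]
*    -> [3, 12]
6    -> [3, 12, 6]
+    -> [3, 18]
*    -> [54]
1    -> [54, 1]
+    -> [55]
2    -> [55, 2]
swap -> [2, 55]
*    -> [110]
dup  -> [110, 110]
over -> [110, 110, 110]

[110, 110, 110]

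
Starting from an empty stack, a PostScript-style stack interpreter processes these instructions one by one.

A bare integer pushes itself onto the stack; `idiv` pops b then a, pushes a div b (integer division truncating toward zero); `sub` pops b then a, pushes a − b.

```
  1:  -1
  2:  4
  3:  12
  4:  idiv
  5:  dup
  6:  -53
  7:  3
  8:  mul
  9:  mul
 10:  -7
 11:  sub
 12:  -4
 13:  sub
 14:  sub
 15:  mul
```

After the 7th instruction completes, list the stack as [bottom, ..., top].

[-1, 0, 0, -53, 3]

-1    [-1]
4     [-1, 4]
12    [-1, 4, 12]
idiv  [-1, 0]
dup   [-1, 0, 0]
-53   [-1, 0, 0, -53]
3     [-1, 0, 0, -53, 3]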